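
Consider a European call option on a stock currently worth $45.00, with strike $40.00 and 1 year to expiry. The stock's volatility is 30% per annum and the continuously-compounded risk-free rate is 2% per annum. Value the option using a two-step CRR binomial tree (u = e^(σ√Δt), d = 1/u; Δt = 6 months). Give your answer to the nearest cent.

CRR parameters: u = e^(σ√Δt) = e^(0.3·√0.5) = 1.2363, d = 1/u = 0.8089
Per-period rate: rΔt = 0.02·0.5 = 0.01, so R = e^0.01 = 1.0101
Risk-neutral probability p = (e^0.01 − 0.8089)/(1.2363 − 0.8089) = 0.2012/0.4275 = 0.4707
Terminal stock prices: S_uu = 68.78, S_ud = 45, S_dd = 29.44
Terminal payoffs (S − K): max(28.78, 0) = 28.78, max(5, 0) = 5, max(-10.56, 0) = 0
Node u (S = 55.63): V_u = e^(−0.01)·[0.4707·28.7809 + 0.5293·5.0000] = 16.0320
Node d (S = 36.4): V_d = e^(−0.01)·[0.4707·5.0000 + 0.5293·0.0000] = 2.3300
Node 0 (S = 45): V_0 = e^(−0.01)·[0.4707·16.0320 + 0.5293·2.3300] = 8.6918

$8.69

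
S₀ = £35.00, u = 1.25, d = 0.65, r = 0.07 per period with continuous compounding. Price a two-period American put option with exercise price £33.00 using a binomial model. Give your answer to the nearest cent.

Risk-neutral probability p = (e^0.07 − 0.65)/(1.25 − 0.65) = 0.4225/0.6000 = 0.7042
Terminal stock prices: S_uu = 54.69, S_ud = 28.44, S_dd = 14.79
Terminal payoffs (K − S): max(-21.69, 0) = 0, max(4.562, 0) = 4.562, max(18.21, 0) = 18.21
Node u (S = 43.75): continuation = e^(−0.07)·[0.7042·0.0000 + 0.2958·4.5625] = 1.2584; exercise value = 0.0000 ≤ continuation, so V_u = 1.2584
Node d (S = 22.75): continuation = e^(−0.07)·[0.7042·4.5625 + 0.2958·18.2125] = 8.0190; exercise value = 10.2500 > continuation, so V_d = 10.2500 (exercise)
Node 0 (S = 35): continuation = e^(−0.07)·[0.7042·1.2584 + 0.2958·10.2500] = 3.6534; exercise value = 0.0000 ≤ continuation, so V_0 = 3.6534

£3.65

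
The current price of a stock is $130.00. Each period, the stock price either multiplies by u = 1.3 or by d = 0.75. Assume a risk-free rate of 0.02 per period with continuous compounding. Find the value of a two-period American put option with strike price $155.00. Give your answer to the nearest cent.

Risk-neutral probability p = (e^0.02 − 0.75)/(1.3 − 0.75) = 0.2702/0.5500 = 0.4913
Terminal stock prices: S_uu = 219.7, S_ud = 126.8, S_dd = 73.12
Terminal payoffs (K − S): max(-64.7, 0) = 0, max(28.25, 0) = 28.25, max(81.88, 0) = 81.88
Node u (S = 169): continuation = e^(−0.02)·[0.4913·0.0000 + 0.5087·28.2500] = 14.0869; exercise value = 0.0000 ≤ continuation, so V_u = 14.0869
Node d (S = 97.5): continuation = e^(−0.02)·[0.4913·28.2500 + 0.5087·81.8750] = 54.4308; exercise value = 57.5000 > continuation, so V_d = 57.5000 (exercise)
Node 0 (S = 130): continuation = e^(−0.02)·[0.4913·14.0869 + 0.5087·57.5000] = 35.4560; exercise value = 25.0000 ≤ continuation, so V_0 = 35.4560

$35.46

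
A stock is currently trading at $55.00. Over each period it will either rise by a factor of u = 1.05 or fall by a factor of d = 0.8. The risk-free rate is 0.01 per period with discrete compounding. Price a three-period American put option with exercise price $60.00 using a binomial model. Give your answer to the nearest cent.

$5.61

Risk-neutral probability p = (1 + 0.01 − 0.8)/(1.05 − 0.8) = 0.2100/0.2500 = 0.8400
Terminal stock prices: S_uuu = 63.67, S_uud = 48.51, S_udd = 36.96, S_ddd = 28.16
Terminal payoffs (K − S): max(-3.669, 0) = 0, max(11.49, 0) = 11.49, max(23.04, 0) = 23.04, max(31.84, 0) = 31.84
Node uu (S = 60.64): continuation = 1/1.01·[0.8400·0.0000 + 0.1600·11.4900] = 1.8202; exercise value = 0.0000 ≤ continuation, so V_uu = 1.8202
Node ud (S = 46.2): continuation = 1/1.01·[0.8400·11.4900 + 0.1600·23.0400] = 13.2059; exercise value = 13.8000 > continuation, so V_ud = 13.8000 (exercise)
Node dd (S = 35.2): continuation = 1/1.01·[0.8400·23.0400 + 0.1600·31.8400] = 24.2059; exercise value = 24.8000 > continuation, so V_dd = 24.8000 (exercise)
Node u (S = 57.75): continuation = 1/1.01·[0.8400·1.8202 + 0.1600·13.8000] = 3.7000; exercise value = 2.2500 ≤ continuation, so V_u = 3.7000
Node d (S = 44): continuation = 1/1.01·[0.8400·13.8000 + 0.1600·24.8000] = 15.4059; exercise value = 16.0000 > continuation, so V_d = 16.0000 (exercise)
Node 0 (S = 55): continuation = 1/1.01·[0.8400·3.7000 + 0.1600·16.0000] = 5.6119; exercise value = 5.0000 ≤ continuation, so V_0 = 5.6119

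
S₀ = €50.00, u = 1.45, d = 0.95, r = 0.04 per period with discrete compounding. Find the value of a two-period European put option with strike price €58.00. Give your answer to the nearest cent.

Risk-neutral probability p = (1 + 0.04 − 0.95)/(1.45 − 0.95) = 0.0900/0.5000 = 0.1800
Terminal stock prices: S_uu = 105.1, S_ud = 68.88, S_dd = 45.12
Terminal payoffs (K − S): max(-47.12, 0) = 0, max(-10.88, 0) = 0, max(12.88, 0) = 12.88
Node u (S = 72.5): V_u = 1/1.04·[0.1800·0.0000 + 0.8200·0.0000] = 0.0000
Node d (S = 47.5): V_d = 1/1.04·[0.1800·0.0000 + 0.8200·12.8750] = 10.1514
Node 0 (S = 50): V_0 = 1/1.04·[0.1800·0.0000 + 0.8200·10.1514] = 8.0040

€8.00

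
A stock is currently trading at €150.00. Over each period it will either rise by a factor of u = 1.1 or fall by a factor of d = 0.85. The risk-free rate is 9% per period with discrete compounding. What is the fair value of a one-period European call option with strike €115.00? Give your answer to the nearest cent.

€44.50

Risk-neutral probability p = (1 + 0.09 − 0.85)/(1.1 − 0.85) = 0.2400/0.2500 = 0.9600
Terminal stock prices: S_u = 165, S_d = 127.5
Terminal payoffs (S − K): max(50, 0) = 50, max(12.5, 0) = 12.5
Node 0 (S = 150): V_0 = 1/1.09·[0.9600·50.0000 + 0.0400·12.5000] = 44.4954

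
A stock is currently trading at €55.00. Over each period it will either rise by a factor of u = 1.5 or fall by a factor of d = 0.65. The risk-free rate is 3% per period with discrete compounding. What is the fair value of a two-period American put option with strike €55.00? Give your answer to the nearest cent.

Risk-neutral probability p = (1 + 0.03 − 0.65)/(1.5 − 0.65) = 0.3800/0.8500 = 0.4471
Terminal stock prices: S_uu = 123.8, S_ud = 53.62, S_dd = 23.24
Terminal payoffs (K − S): max(-68.75, 0) = 0, max(1.375, 0) = 1.375, max(31.76, 0) = 31.76
Node u (S = 82.5): continuation = 1/1.03·[0.4471·0.0000 + 0.5529·1.3750] = 0.7381; exercise value = 0.0000 ≤ continuation, so V_u = 0.7381
Node d (S = 35.75): continuation = 1/1.03·[0.4471·1.3750 + 0.5529·31.7625] = 17.6481; exercise value = 19.2500 > continuation, so V_d = 19.2500 (exercise)
Node 0 (S = 55): continuation = 1/1.03·[0.4471·0.7381 + 0.5529·19.2500] = 10.6545; exercise value = 0.0000 ≤ continuation, so V_0 = 10.6545

€10.65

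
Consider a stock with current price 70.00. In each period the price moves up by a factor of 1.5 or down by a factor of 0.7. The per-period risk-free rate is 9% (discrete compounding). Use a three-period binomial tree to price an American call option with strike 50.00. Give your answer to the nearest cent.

34.09

Risk-neutral probability p = (1 + 0.09 − 0.7)/(1.5 − 0.7) = 0.3900/0.8000 = 0.4875
Terminal stock prices: S_uuu = 236.2, S_uud = 110.2, S_udd = 51.45, S_ddd = 24.01
Terminal payoffs (S − K): max(186.2, 0) = 186.2, max(60.25, 0) = 60.25, max(1.45, 0) = 1.45, max(-25.99, 0) = 0
Node uu (S = 157.5): continuation = 1/1.09·[0.4875·186.2500 + 0.5125·60.2500] = 111.6284; exercise value = 107.5000 ≤ continuation, so V_uu = 111.6284
Node ud (S = 73.5): continuation = 1/1.09·[0.4875·60.2500 + 0.5125·1.4500] = 27.6284; exercise value = 23.5000 ≤ continuation, so V_ud = 27.6284
Node dd (S = 34.3): continuation = 1/1.09·[0.4875·1.4500 + 0.5125·0.0000] = 0.6485; exercise value = 0.0000 ≤ continuation, so V_dd = 0.6485
Node u (S = 105): continuation = 1/1.09·[0.4875·111.6284 + 0.5125·27.6284] = 62.9160; exercise value = 55.0000 ≤ continuation, so V_u = 62.9160
Node d (S = 49): continuation = 1/1.09·[0.4875·27.6284 + 0.5125·0.6485] = 12.6617; exercise value = 0.0000 ≤ continuation, so V_d = 12.6617
Node 0 (S = 70): continuation = 1/1.09·[0.4875·62.9160 + 0.5125·12.6617] = 34.0923; exercise value = 20.0000 ≤ continuation, so V_0 = 34.0923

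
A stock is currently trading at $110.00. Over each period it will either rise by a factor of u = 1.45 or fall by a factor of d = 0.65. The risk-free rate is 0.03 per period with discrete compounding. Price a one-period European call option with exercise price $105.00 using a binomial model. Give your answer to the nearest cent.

Risk-neutral probability p = (1 + 0.03 − 0.65)/(1.45 − 0.65) = 0.3800/0.8000 = 0.4750
Terminal stock prices: S_u = 159.5, S_d = 71.5
Terminal payoffs (S − K): max(54.5, 0) = 54.5, max(-33.5, 0) = 0
Node 0 (S = 110): V_0 = 1/1.03·[0.4750·54.5000 + 0.5250·0.0000] = 25.1335

$25.13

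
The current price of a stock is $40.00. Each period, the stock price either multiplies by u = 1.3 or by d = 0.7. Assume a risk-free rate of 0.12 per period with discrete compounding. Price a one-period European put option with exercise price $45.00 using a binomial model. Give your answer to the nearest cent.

Risk-neutral probability p = (1 + 0.12 − 0.7)/(1.3 − 0.7) = 0.4200/0.6000 = 0.7000
Terminal stock prices: S_u = 52, S_d = 28
Terminal payoffs (K − S): max(-7, 0) = 0, max(17, 0) = 17
Node 0 (S = 40): V_0 = 1/1.12·[0.7000·0.0000 + 0.3000·17.0000] = 4.5536

$4.55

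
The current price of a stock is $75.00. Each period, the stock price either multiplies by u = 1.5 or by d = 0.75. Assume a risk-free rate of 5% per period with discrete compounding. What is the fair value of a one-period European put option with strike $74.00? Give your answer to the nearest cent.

$10.14

Risk-neutral probability p = (1 + 0.05 − 0.75)/(1.5 − 0.75) = 0.3000/0.7500 = 0.4000
Terminal stock prices: S_u = 112.5, S_d = 56.25
Terminal payoffs (K − S): max(-38.5, 0) = 0, max(17.75, 0) = 17.75
Node 0 (S = 75): V_0 = 1/1.05·[0.4000·0.0000 + 0.6000·17.7500] = 10.1429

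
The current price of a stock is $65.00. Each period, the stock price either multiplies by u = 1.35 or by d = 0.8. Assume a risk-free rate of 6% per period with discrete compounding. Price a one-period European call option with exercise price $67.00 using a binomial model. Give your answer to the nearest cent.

Risk-neutral probability p = (1 + 0.06 − 0.8)/(1.35 − 0.8) = 0.2600/0.5500 = 0.4727
Terminal stock prices: S_u = 87.75, S_d = 52
Terminal payoffs (S − K): max(20.75, 0) = 20.75, max(-15, 0) = 0
Node 0 (S = 65): V_0 = 1/1.06·[0.4727·20.7500 + 0.5273·0.0000] = 9.2539

$9.25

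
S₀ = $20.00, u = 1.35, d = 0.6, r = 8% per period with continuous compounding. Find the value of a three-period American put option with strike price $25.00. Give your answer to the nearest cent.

Risk-neutral probability p = (e^0.08 − 0.6)/(1.35 − 0.6) = 0.4833/0.7500 = 0.6444
Terminal stock prices: S_uuu = 49.21, S_uud = 21.87, S_udd = 9.72, S_ddd = 4.32
Terminal payoffs (K − S): max(-24.21, 0) = 0, max(3.13, 0) = 3.13, max(15.28, 0) = 15.28, max(20.68, 0) = 20.68
Node uu (S = 36.45): continuation = e^(−0.08)·[0.6444·0.0000 + 0.3556·3.1300] = 1.0275; exercise value = 0.0000 ≤ continuation, so V_uu = 1.0275
Node ud (S = 16.2): continuation = e^(−0.08)·[0.6444·3.1300 + 0.3556·15.2800] = 6.8779; exercise value = 8.8000 > continuation, so V_ud = 8.8000 (exercise)
Node dd (S = 7.2): continuation = e^(−0.08)·[0.6444·15.2800 + 0.3556·20.6800] = 15.8779; exercise value = 17.8000 > continuation, so V_dd = 17.8000 (exercise)
Node u (S = 27): continuation = e^(−0.08)·[0.6444·1.0275 + 0.3556·8.8000] = 3.5000; exercise value = 0.0000 ≤ continuation, so V_u = 3.5000
Node d (S = 12): continuation = e^(−0.08)·[0.6444·8.8000 + 0.3556·17.8000] = 11.0779; exercise value = 13.0000 > continuation, so V_d = 13.0000 (exercise)
Node 0 (S = 20): continuation = e^(−0.08)·[0.6444·3.5000 + 0.3556·13.0000] = 6.3495; exercise value = 5.0000 ≤ continuation, so V_0 = 6.3495

$6.35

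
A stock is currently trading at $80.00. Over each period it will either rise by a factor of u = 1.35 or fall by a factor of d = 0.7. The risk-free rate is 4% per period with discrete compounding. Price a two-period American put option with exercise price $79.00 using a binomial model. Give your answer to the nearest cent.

$11.33

Risk-neutral probability p = (1 + 0.04 − 0.7)/(1.35 − 0.7) = 0.3400/0.6500 = 0.5231
Terminal stock prices: S_uu = 145.8, S_ud = 75.6, S_dd = 39.2
Terminal payoffs (K − S): max(-66.8, 0) = 0, max(3.4, 0) = 3.4, max(39.8, 0) = 39.8
Node u (S = 108): continuation = 1/1.04·[0.5231·0.0000 + 0.4769·3.4000] = 1.5592; exercise value = 0.0000 ≤ continuation, so V_u = 1.5592
Node d (S = 56): continuation = 1/1.04·[0.5231·3.4000 + 0.4769·39.8000] = 19.9615; exercise value = 23.0000 > continuation, so V_d = 23.0000 (exercise)
Node 0 (S = 80): continuation = 1/1.04·[0.5231·1.5592 + 0.4769·23.0000] = 11.3315; exercise value = 0.0000 ≤ continuation, so V_0 = 11.3315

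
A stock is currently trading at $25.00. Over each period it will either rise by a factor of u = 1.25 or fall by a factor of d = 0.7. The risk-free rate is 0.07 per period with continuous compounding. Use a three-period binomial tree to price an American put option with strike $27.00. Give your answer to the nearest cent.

$3.83

Risk-neutral probability p = (e^0.07 − 0.7)/(1.25 − 0.7) = 0.3725/0.5500 = 0.6773
Terminal stock prices: S_uuu = 48.83, S_uud = 27.34, S_udd = 15.31, S_ddd = 8.575
Terminal payoffs (K − S): max(-21.83, 0) = 0, max(-0.3438, 0) = 0, max(11.69, 0) = 11.69, max(18.43, 0) = 18.43
Node uu (S = 39.06): continuation = e^(−0.07)·[0.6773·0.0000 + 0.3227·0.0000] = 0.0000; exercise value = 0.0000 ≤ continuation, so V_uu = 0.0000
Node ud (S = 21.88): continuation = e^(−0.07)·[0.6773·0.0000 + 0.3227·11.6875] = 3.5167; exercise value = 5.1250 > continuation, so V_ud = 5.1250 (exercise)
Node dd (S = 12.25): continuation = e^(−0.07)·[0.6773·11.6875 + 0.3227·18.4250] = 12.9246; exercise value = 14.7500 > continuation, so V_dd = 14.7500 (exercise)
Node u (S = 31.25): continuation = e^(−0.07)·[0.6773·0.0000 + 0.3227·5.1250] = 1.5421; exercise value = 0.0000 ≤ continuation, so V_u = 1.5421
Node d (S = 17.5): continuation = e^(−0.07)·[0.6773·5.1250 + 0.3227·14.7500] = 7.6746; exercise value = 9.5000 > continuation, so V_d = 9.5000 (exercise)
Node 0 (S = 25): continuation = e^(−0.07)·[0.6773·1.5421 + 0.3227·9.5000] = 3.8323; exercise value = 2.0000 ≤ continuation, so V_0 = 3.8323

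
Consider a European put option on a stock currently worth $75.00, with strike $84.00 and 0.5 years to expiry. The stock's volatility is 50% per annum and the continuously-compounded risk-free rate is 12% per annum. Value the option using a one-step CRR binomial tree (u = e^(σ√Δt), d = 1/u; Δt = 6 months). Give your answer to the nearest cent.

$14.81

CRR parameters: u = e^(σ√Δt) = e^(0.5·√0.5) = 1.4241, d = 1/u = 0.7022
Per-period rate: rΔt = 0.12·0.5 = 0.06, so R = e^0.06 = 1.0618
Risk-neutral probability p = (e^0.06 − 0.7022)/(1.4241 − 0.7022) = 0.3596/0.7219 = 0.4982
Terminal stock prices: S_u = 106.8, S_d = 52.66
Terminal payoffs (K − S): max(-22.81, 0) = 0, max(31.34, 0) = 31.34
Node 0 (S = 75): V_0 = e^(−0.06)·[0.4982·0.0000 + 0.5018·31.3359] = 14.8093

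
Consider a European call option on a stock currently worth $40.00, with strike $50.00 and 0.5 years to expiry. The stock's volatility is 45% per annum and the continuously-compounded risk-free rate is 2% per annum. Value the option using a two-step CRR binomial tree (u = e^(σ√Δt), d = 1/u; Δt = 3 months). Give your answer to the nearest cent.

CRR parameters: u = e^(σ√Δt) = e^(0.45·√0.25) = 1.2523, d = 1/u = 0.7985
Per-period rate: rΔt = 0.02·0.25 = 0.005, so R = e^0.005 = 1.0050
Risk-neutral probability p = (e^0.005 − 0.7985)/(1.2523 − 0.7985) = 0.2065/0.4538 = 0.4550
Terminal stock prices: S_uu = 62.73, S_ud = 40, S_dd = 25.51
Terminal payoffs (S − K): max(12.73, 0) = 12.73, max(-10, 0) = 0, max(-24.49, 0) = 0
Node u (S = 50.09): V_u = e^(−0.005)·[0.4550·12.7325 + 0.5450·0.0000] = 5.7648
Node d (S = 31.94): V_d = e^(−0.005)·[0.4550·0.0000 + 0.5450·0.0000] = 0.0000
Node 0 (S = 40): V_0 = e^(−0.005)·[0.4550·5.7648 + 0.5450·0.0000] = 2.6101

$2.61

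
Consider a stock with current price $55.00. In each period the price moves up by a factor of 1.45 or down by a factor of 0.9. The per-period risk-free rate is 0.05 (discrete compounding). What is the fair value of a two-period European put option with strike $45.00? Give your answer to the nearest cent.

Risk-neutral probability p = (1 + 0.05 − 0.9)/(1.45 − 0.9) = 0.1500/0.5500 = 0.2727
Terminal stock prices: S_uu = 115.6, S_ud = 71.78, S_dd = 44.55
Terminal payoffs (K − S): max(-70.64, 0) = 0, max(-26.78, 0) = 0, max(0.45, 0) = 0.45
Node u (S = 79.75): V_u = 1/1.05·[0.2727·0.0000 + 0.7273·0.0000] = 0.0000
Node d (S = 49.5): V_d = 1/1.05·[0.2727·0.0000 + 0.7273·0.4500] = 0.3117
Node 0 (S = 55): V_0 = 1/1.05·[0.2727·0.0000 + 0.7273·0.3117] = 0.2159

$0.22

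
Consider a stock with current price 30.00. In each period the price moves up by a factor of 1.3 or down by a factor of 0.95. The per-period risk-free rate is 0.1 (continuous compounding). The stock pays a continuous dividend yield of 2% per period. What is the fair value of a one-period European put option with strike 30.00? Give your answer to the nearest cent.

Per-period risk-free factor R = e^0.1 = 1.1052; dividend-adjusted growth = e^(0.1−0.02) = 1.0833.
Risk-neutral probability p = (1.0833 − 0.95)/(1.3 − 0.95) = 0.1333/0.3500 = 0.3808
Terminal stock prices: S_u = 39, S_d = 28.5
Terminal payoffs (K − S): max(-9, 0) = 0, max(1.5, 0) = 1.5
Node 0 (S = 30): V_0 = e^(−0.1)·[0.3808·0.0000 + 0.6192·1.5000] = 0.8404

0.84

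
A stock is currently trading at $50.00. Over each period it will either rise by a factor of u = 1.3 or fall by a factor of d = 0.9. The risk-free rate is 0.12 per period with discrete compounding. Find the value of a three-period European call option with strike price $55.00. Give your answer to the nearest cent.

$12.61

Risk-neutral probability p = (1 + 0.12 − 0.9)/(1.3 − 0.9) = 0.2200/0.4000 = 0.5500
Terminal stock prices: S_uuu = 109.9, S_uud = 76.05, S_udd = 52.65, S_ddd = 36.45
Terminal payoffs (S − K): max(54.85, 0) = 54.85, max(21.05, 0) = 21.05, max(-2.35, 0) = 0, max(-18.55, 0) = 0
Node uu (S = 84.5): V_uu = 1/1.12·[0.5500·54.8500 + 0.4500·21.0500] = 35.3929
Node ud (S = 58.5): V_ud = 1/1.12·[0.5500·21.0500 + 0.4500·0.0000] = 10.3371
Node dd (S = 40.5): V_dd = 1/1.12·[0.5500·0.0000 + 0.4500·0.0000] = 0.0000
Node u (S = 65): V_u = 1/1.12·[0.5500·35.3929 + 0.4500·10.3371] = 21.5337
Node d (S = 45): V_d = 1/1.12·[0.5500·10.3371 + 0.4500·0.0000] = 5.0762
Node 0 (S = 50): V_0 = 1/1.12·[0.5500·21.5337 + 0.4500·5.0762] = 12.6141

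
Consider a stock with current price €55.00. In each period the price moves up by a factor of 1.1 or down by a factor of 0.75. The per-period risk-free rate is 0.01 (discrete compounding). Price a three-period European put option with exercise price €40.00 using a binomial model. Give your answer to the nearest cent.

Risk-neutral probability p = (1 + 0.01 − 0.75)/(1.1 − 0.75) = 0.2600/0.3500 = 0.7429
Terminal stock prices: S_uuu = 73.21, S_uud = 49.91, S_udd = 34.03, S_ddd = 23.2
Terminal payoffs (K − S): max(-33.21, 0) = 0, max(-9.913, 0) = 0, max(5.969, 0) = 5.969, max(16.8, 0) = 16.8
Node uu (S = 66.55): V_uu = 1/1.01·[0.7429·0.0000 + 0.2571·0.0000] = 0.0000
Node ud (S = 45.38): V_ud = 1/1.01·[0.7429·0.0000 + 0.2571·5.9687] = 1.5196
Node dd (S = 30.94): V_dd = 1/1.01·[0.7429·5.9687 + 0.2571·16.7969] = 8.6665
Node u (S = 60.5): V_u = 1/1.01·[0.7429·0.0000 + 0.2571·1.5196] = 0.3869
Node d (S = 41.25): V_d = 1/1.01·[0.7429·1.5196 + 0.2571·8.6665] = 3.3241
Node 0 (S = 55): V_0 = 1/1.01·[0.7429·0.3869 + 0.2571·3.3241] = 1.1309

€1.13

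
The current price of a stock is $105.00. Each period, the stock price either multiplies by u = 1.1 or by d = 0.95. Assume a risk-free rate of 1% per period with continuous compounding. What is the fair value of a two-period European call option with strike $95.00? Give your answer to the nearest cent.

Risk-neutral probability p = (e^0.01 − 0.95)/(1.1 − 0.95) = 0.0601/0.1500 = 0.4003
Terminal stock prices: S_uu = 127.1, S_ud = 109.7, S_dd = 94.76
Terminal payoffs (S − K): max(32.05, 0) = 32.05, max(14.73, 0) = 14.73, max(-0.2375, 0) = 0
Node u (S = 115.5): V_u = e^(−0.01)·[0.4003·32.0500 + 0.5997·14.7250] = 21.4453
Node d (S = 99.75): V_d = e^(−0.01)·[0.4003·14.7250 + 0.5997·0.0000] = 5.8363
Node 0 (S = 105): V_0 = e^(−0.01)·[0.4003·21.4453 + 0.5997·5.8363] = 11.9648

$11.96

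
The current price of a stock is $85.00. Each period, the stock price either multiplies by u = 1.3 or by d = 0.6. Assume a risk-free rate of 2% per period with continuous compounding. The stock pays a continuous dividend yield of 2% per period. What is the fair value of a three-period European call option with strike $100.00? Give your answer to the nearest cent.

$15.24

Per-period risk-free factor R = e^0.02 = 1.0202; dividend-adjusted growth = e^(0.02−0.02) = 1.0000.
Risk-neutral probability p = (1.0000 − 0.6)/(1.3 − 0.6) = 0.4000/0.7000 = 0.5714
Terminal stock prices: S_uuu = 186.7, S_uud = 86.19, S_udd = 39.78, S_ddd = 18.36
Terminal payoffs (S − K): max(86.75, 0) = 86.75, max(-13.81, 0) = 0, max(-60.22, 0) = 0, max(-81.64, 0) = 0
Node uu (S = 143.7): V_uu = e^(−0.02)·[0.5714·86.7450 + 0.4286·0.0000] = 48.5870
Node ud (S = 66.3): V_ud = e^(−0.02)·[0.5714·0.0000 + 0.4286·0.0000] = 0.0000
Node dd (S = 30.6): V_dd = e^(−0.02)·[0.5714·0.0000 + 0.4286·0.0000] = 0.0000
Node u (S = 110.5): V_u = e^(−0.02)·[0.5714·48.5870 + 0.4286·0.0000] = 27.2143
Node d (S = 51): V_d = e^(−0.02)·[0.5714·0.0000 + 0.4286·0.0000] = 0.0000
Node 0 (S = 85): V_0 = e^(−0.02)·[0.5714·27.2143 + 0.4286·0.0000] = 15.2431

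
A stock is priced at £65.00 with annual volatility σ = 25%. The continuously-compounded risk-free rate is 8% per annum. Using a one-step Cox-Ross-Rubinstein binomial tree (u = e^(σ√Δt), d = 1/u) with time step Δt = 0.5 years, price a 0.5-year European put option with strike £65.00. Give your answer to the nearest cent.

CRR parameters: u = e^(σ√Δt) = e^(0.25·√0.5) = 1.1934, d = 1/u = 0.8380
Per-period rate: rΔt = 0.08·0.5 = 0.04, so R = e^0.04 = 1.0408
Risk-neutral probability p = (e^0.04 − 0.8380)/(1.1934 − 0.8380) = 0.2028/0.3554 = 0.5708
Terminal stock prices: S_u = 77.57, S_d = 54.47
Terminal payoffs (K − S): max(-12.57, 0) = 0, max(10.53, 0) = 10.53
Node 0 (S = 65): V_0 = e^(−0.04)·[0.5708·0.0000 + 0.4292·10.5322] = 4.3436

£4.34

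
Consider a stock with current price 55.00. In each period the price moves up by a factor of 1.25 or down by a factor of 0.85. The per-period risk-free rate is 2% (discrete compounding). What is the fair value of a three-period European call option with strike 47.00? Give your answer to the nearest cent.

Risk-neutral probability p = (1 + 0.02 − 0.85)/(1.25 − 0.85) = 0.1700/0.4000 = 0.4250
Terminal stock prices: S_uuu = 107.4, S_uud = 73.05, S_udd = 49.67, S_ddd = 33.78
Terminal payoffs (S − K): max(60.42, 0) = 60.42, max(26.05, 0) = 26.05, max(2.672, 0) = 2.672, max(-13.22, 0) = 0
Node uu (S = 85.94): V_uu = 1/1.02·[0.4250·60.4219 + 0.5750·26.0469] = 39.8591
Node ud (S = 58.44): V_ud = 1/1.02·[0.4250·26.0469 + 0.5750·2.6719] = 12.3591
Node dd (S = 39.74): V_dd = 1/1.02·[0.4250·2.6719 + 0.5750·0.0000] = 1.1133
Node u (S = 68.75): V_u = 1/1.02·[0.4250·39.8591 + 0.5750·12.3591] = 23.5751
Node d (S = 46.75): V_d = 1/1.02·[0.4250·12.3591 + 0.5750·1.1133] = 5.7772
Node 0 (S = 55): V_0 = 1/1.02·[0.4250·23.5751 + 0.5750·5.7772] = 13.0797

13.08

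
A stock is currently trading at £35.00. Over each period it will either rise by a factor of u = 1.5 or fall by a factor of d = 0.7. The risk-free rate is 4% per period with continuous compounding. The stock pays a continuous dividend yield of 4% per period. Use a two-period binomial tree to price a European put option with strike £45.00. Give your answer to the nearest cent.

Per-period risk-free factor R = e^0.04 = 1.0408; dividend-adjusted growth = e^(0.04−0.04) = 1.0000.
Risk-neutral probability p = (1.0000 − 0.7)/(1.5 − 0.7) = 0.3000/0.8000 = 0.3750
Terminal stock prices: S_uu = 78.75, S_ud = 36.75, S_dd = 17.15
Terminal payoffs (K − S): max(-33.75, 0) = 0, max(8.25, 0) = 8.25, max(27.85, 0) = 27.85
Node u (S = 52.5): V_u = e^(−0.04)·[0.3750·0.0000 + 0.6250·8.2500] = 4.9541
Node d (S = 24.5): V_d = e^(−0.04)·[0.3750·8.2500 + 0.6250·27.8500] = 19.6962
Node 0 (S = 35): V_0 = e^(−0.04)·[0.3750·4.9541 + 0.6250·19.6962] = 13.6124

£13.61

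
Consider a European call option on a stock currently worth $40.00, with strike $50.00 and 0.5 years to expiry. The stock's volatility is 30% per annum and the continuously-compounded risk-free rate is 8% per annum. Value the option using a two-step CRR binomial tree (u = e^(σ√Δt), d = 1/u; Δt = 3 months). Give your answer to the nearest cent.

CRR parameters: u = e^(σ√Δt) = e^(0.3·√0.25) = 1.1618, d = 1/u = 0.8607
Per-period rate: rΔt = 0.08·0.25 = 0.02, so R = e^0.02 = 1.0202
Risk-neutral probability p = (e^0.02 − 0.8607)/(1.1618 − 0.8607) = 0.1595/0.3011 = 0.5297
Terminal stock prices: S_uu = 53.99, S_ud = 40, S_dd = 29.63
Terminal payoffs (S − K): max(3.994, 0) = 3.994, max(-10, 0) = 0, max(-20.37, 0) = 0
Node u (S = 46.47): V_u = e^(−0.02)·[0.5297·3.9944 + 0.4703·0.0000] = 2.0737
Node d (S = 34.43): V_d = e^(−0.02)·[0.5297·0.0000 + 0.4703·0.0000] = 0.0000
Node 0 (S = 40): V_0 = e^(−0.02)·[0.5297·2.0737 + 0.4703·0.0000] = 1.0766

$1.08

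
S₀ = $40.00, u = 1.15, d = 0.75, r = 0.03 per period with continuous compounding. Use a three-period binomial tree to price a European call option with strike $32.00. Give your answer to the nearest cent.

$12.17

Risk-neutral probability p = (e^0.03 − 0.75)/(1.15 − 0.75) = 0.2805/0.4000 = 0.7011
Terminal stock prices: S_uuu = 60.83, S_uud = 39.67, S_udd = 25.88, S_ddd = 16.88
Terminal payoffs (S − K): max(28.83, 0) = 28.83, max(7.675, 0) = 7.675, max(-6.125, 0) = 0, max(-15.12, 0) = 0
Node uu (S = 52.9): V_uu = e^(−0.03)·[0.7011·28.8350 + 0.2989·7.6750] = 21.8457
Node ud (S = 34.5): V_ud = e^(−0.03)·[0.7011·7.6750 + 0.2989·0.0000] = 5.2222
Node dd (S = 22.5): V_dd = e^(−0.03)·[0.7011·0.0000 + 0.2989·0.0000] = 0.0000
Node u (S = 46): V_u = e^(−0.03)·[0.7011·21.8457 + 0.2989·5.2222] = 16.3788
Node d (S = 30): V_d = e^(−0.03)·[0.7011·5.2222 + 0.2989·0.0000] = 3.5532
Node 0 (S = 40): V_0 = e^(−0.03)·[0.7011·16.3788 + 0.2989·3.5532] = 12.1749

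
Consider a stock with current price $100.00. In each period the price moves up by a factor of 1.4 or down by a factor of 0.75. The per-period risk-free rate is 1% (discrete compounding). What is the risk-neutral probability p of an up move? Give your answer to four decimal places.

Risk-neutral probability p = (1 + 0.01 − 0.75)/(1.4 − 0.75) = 0.2600/0.6500 = 0.4000

p = 0.4000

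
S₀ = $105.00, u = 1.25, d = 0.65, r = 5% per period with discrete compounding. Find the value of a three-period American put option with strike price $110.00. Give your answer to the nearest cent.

Risk-neutral probability p = (1 + 0.05 − 0.65)/(1.25 − 0.65) = 0.4000/0.6000 = 0.6667
Terminal stock prices: S_uuu = 205.1, S_uud = 106.6, S_udd = 55.45, S_ddd = 28.84
Terminal payoffs (K − S): max(-95.08, 0) = 0, max(3.359, 0) = 3.359, max(54.55, 0) = 54.55, max(81.16, 0) = 81.16
Node uu (S = 164.1): continuation = 1/1.05·[0.6667·0.0000 + 0.3333·3.3594] = 1.0665; exercise value = 0.0000 ≤ continuation, so V_uu = 1.0665
Node ud (S = 85.31): continuation = 1/1.05·[0.6667·3.3594 + 0.3333·54.5469] = 19.4494; exercise value = 24.6875 > continuation, so V_ud = 24.6875 (exercise)
Node dd (S = 44.36): continuation = 1/1.05·[0.6667·54.5469 + 0.3333·81.1644] = 60.3994; exercise value = 65.6375 > continuation, so V_dd = 65.6375 (exercise)
Node u (S = 131.2): continuation = 1/1.05·[0.6667·1.0665 + 0.3333·24.6875] = 8.5144; exercise value = 0.0000 ≤ continuation, so V_u = 8.5144
Node d (S = 68.25): continuation = 1/1.05·[0.6667·24.6875 + 0.3333·65.6375] = 36.5119; exercise value = 41.7500 > continuation, so V_d = 41.7500 (exercise)
Node 0 (S = 105): continuation = 1/1.05·[0.6667·8.5144 + 0.3333·41.7500] = 18.6600; exercise value = 5.0000 ≤ continuation, so V_0 = 18.6600

$18.66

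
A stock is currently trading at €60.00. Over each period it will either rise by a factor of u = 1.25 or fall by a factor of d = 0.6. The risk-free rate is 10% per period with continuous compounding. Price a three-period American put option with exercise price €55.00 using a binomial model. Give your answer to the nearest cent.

€5.25

Risk-neutral probability p = (e^0.1 − 0.6)/(1.25 − 0.6) = 0.5052/0.6500 = 0.7772
Terminal stock prices: S_uuu = 117.2, S_uud = 56.25, S_udd = 27, S_ddd = 12.96
Terminal payoffs (K − S): max(-62.19, 0) = 0, max(-1.25, 0) = 0, max(28, 0) = 28, max(42.04, 0) = 42.04
Node uu (S = 93.75): continuation = e^(−0.1)·[0.7772·0.0000 + 0.2228·0.0000] = 0.0000; exercise value = 0.0000 ≤ continuation, so V_uu = 0.0000
Node ud (S = 45): continuation = e^(−0.1)·[0.7772·0.0000 + 0.2228·28.0000] = 5.6451; exercise value = 10.0000 > continuation, so V_ud = 10.0000 (exercise)
Node dd (S = 21.6): continuation = e^(−0.1)·[0.7772·28.0000 + 0.2228·42.0400] = 28.1661; exercise value = 33.4000 > continuation, so V_dd = 33.4000 (exercise)
Node u (S = 75): continuation = e^(−0.1)·[0.7772·0.0000 + 0.2228·10.0000] = 2.0161; exercise value = 0.0000 ≤ continuation, so V_u = 2.0161
Node d (S = 36): continuation = e^(−0.1)·[0.7772·10.0000 + 0.2228·33.4000] = 13.7661; exercise value = 19.0000 > continuation, so V_d = 19.0000 (exercise)
Node 0 (S = 60): continuation = e^(−0.1)·[0.7772·2.0161 + 0.2228·19.0000] = 5.2484; exercise value = 0.0000 ≤ continuation, so V_0 = 5.2484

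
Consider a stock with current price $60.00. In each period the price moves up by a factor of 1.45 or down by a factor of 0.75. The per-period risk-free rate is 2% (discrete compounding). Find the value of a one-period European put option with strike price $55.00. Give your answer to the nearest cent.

Risk-neutral probability p = (1 + 0.02 − 0.75)/(1.45 − 0.75) = 0.2700/0.7000 = 0.3857
Terminal stock prices: S_u = 87, S_d = 45
Terminal payoffs (K − S): max(-32, 0) = 0, max(10, 0) = 10
Node 0 (S = 60): V_0 = 1/1.02·[0.3857·0.0000 + 0.6143·10.0000] = 6.0224

$6.02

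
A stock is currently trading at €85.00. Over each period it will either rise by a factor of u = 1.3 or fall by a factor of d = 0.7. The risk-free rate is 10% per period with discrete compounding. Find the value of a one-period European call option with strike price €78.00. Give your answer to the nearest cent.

Risk-neutral probability p = (1 + 0.1 − 0.7)/(1.3 − 0.7) = 0.4000/0.6000 = 0.6667
Terminal stock prices: S_u = 110.5, S_d = 59.5
Terminal payoffs (S − K): max(32.5, 0) = 32.5, max(-18.5, 0) = 0
Node 0 (S = 85): V_0 = 1/1.1·[0.6667·32.5000 + 0.3333·0.0000] = 19.6970

€19.70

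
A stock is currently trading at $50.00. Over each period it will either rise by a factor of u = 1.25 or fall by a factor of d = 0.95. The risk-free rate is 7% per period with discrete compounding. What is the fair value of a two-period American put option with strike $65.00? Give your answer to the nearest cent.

$15.00

Risk-neutral probability p = (1 + 0.07 − 0.95)/(1.25 − 0.95) = 0.1200/0.3000 = 0.4000
Terminal stock prices: S_uu = 78.12, S_ud = 59.38, S_dd = 45.12
Terminal payoffs (K − S): max(-13.12, 0) = 0, max(5.625, 0) = 5.625, max(19.88, 0) = 19.88
Node u (S = 62.5): continuation = 1/1.07·[0.4000·0.0000 + 0.6000·5.6250] = 3.1542; exercise value = 2.5000 ≤ continuation, so V_u = 3.1542
Node d (S = 47.5): continuation = 1/1.07·[0.4000·5.6250 + 0.6000·19.8750] = 13.2477; exercise value = 17.5000 > continuation, so V_d = 17.5000 (exercise)
Node 0 (S = 50): continuation = 1/1.07·[0.4000·3.1542 + 0.6000·17.5000] = 10.9922; exercise value = 15.0000 > continuation, so V_0 = 15.0000 (exercise)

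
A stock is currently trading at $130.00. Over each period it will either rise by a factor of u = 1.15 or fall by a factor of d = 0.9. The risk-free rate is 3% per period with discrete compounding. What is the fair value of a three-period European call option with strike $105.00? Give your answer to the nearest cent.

$34.95

Risk-neutral probability p = (1 + 0.03 − 0.9)/(1.15 − 0.9) = 0.1300/0.2500 = 0.5200
Terminal stock prices: S_uuu = 197.7, S_uud = 154.7, S_udd = 121.1, S_ddd = 94.77
Terminal payoffs (S − K): max(92.71, 0) = 92.71, max(49.73, 0) = 49.73, max(16.1, 0) = 16.1, max(-10.23, 0) = 0
Node uu (S = 171.9): V_uu = 1/1.03·[0.5200·92.7137 + 0.4800·49.7325] = 69.9833
Node ud (S = 134.6): V_ud = 1/1.03·[0.5200·49.7325 + 0.4800·16.0950] = 32.6083
Node dd (S = 105.3): V_dd = 1/1.03·[0.5200·16.0950 + 0.4800·0.0000] = 8.1256
Node u (S = 149.5): V_u = 1/1.03·[0.5200·69.9833 + 0.4800·32.6083] = 50.5274
Node d (S = 117): V_d = 1/1.03·[0.5200·32.6083 + 0.4800·8.1256] = 20.2491
Node 0 (S = 130): V_0 = 1/1.03·[0.5200·50.5274 + 0.4800·20.2491] = 34.9455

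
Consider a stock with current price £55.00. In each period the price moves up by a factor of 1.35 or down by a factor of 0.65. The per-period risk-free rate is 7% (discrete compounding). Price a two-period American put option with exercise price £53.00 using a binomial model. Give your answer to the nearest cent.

Risk-neutral probability p = (1 + 0.07 − 0.65)/(1.35 − 0.65) = 0.4200/0.7000 = 0.6000
Terminal stock prices: S_uu = 100.2, S_ud = 48.26, S_dd = 23.24
Terminal payoffs (K − S): max(-47.24, 0) = 0, max(4.737, 0) = 4.737, max(29.76, 0) = 29.76
Node u (S = 74.25): continuation = 1/1.07·[0.6000·0.0000 + 0.4000·4.7375] = 1.7710; exercise value = 0.0000 ≤ continuation, so V_u = 1.7710
Node d (S = 35.75): continuation = 1/1.07·[0.6000·4.7375 + 0.4000·29.7625] = 13.7827; exercise value = 17.2500 > continuation, so V_d = 17.2500 (exercise)
Node 0 (S = 55): continuation = 1/1.07·[0.6000·1.7710 + 0.4000·17.2500] = 7.4417; exercise value = 0.0000 ≤ continuation, so V_0 = 7.4417

£7.44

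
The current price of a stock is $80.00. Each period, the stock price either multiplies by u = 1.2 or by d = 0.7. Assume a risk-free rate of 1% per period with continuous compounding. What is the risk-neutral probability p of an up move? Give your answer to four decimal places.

Risk-neutral probability p = (e^0.01 − 0.7)/(1.2 − 0.7) = 0.3101/0.5000 = 0.6201

p = 0.6201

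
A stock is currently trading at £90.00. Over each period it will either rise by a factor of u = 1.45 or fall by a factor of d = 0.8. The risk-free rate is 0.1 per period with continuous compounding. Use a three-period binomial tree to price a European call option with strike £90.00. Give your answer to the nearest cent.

Risk-neutral probability p = (e^0.1 − 0.8)/(1.45 − 0.8) = 0.3052/0.6500 = 0.4695
Terminal stock prices: S_uuu = 274.4, S_uud = 151.4, S_udd = 83.52, S_ddd = 46.08
Terminal payoffs (S − K): max(184.4, 0) = 184.4, max(61.38, 0) = 61.38, max(-6.48, 0) = 0, max(-43.92, 0) = 0
Node uu (S = 189.2): V_uu = e^(−0.1)·[0.4695·184.3762 + 0.5305·61.3800] = 107.7896
Node ud (S = 104.4): V_ud = e^(−0.1)·[0.4695·61.3800 + 0.5305·0.0000] = 26.0752
Node dd (S = 57.6): V_dd = e^(−0.1)·[0.4695·0.0000 + 0.5305·0.0000] = 0.0000
Node u (S = 130.5): V_u = e^(−0.1)·[0.4695·107.7896 + 0.5305·26.0752] = 58.3074
Node d (S = 72): V_d = e^(−0.1)·[0.4695·26.0752 + 0.5305·0.0000] = 11.0771
Node 0 (S = 90): V_0 = e^(−0.1)·[0.4695·58.3074 + 0.5305·11.0771] = 30.0871

£30.09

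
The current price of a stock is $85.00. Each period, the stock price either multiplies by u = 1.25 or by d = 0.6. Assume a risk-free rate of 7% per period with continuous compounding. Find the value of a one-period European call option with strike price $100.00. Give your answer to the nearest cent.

$4.24

Risk-neutral probability p = (e^0.07 − 0.6)/(1.25 − 0.6) = 0.4725/0.6500 = 0.7269
Terminal stock prices: S_u = 106.2, S_d = 51
Terminal payoffs (S − K): max(6.25, 0) = 6.25, max(-49, 0) = 0
Node 0 (S = 85): V_0 = e^(−0.07)·[0.7269·6.2500 + 0.2731·0.0000] = 4.2362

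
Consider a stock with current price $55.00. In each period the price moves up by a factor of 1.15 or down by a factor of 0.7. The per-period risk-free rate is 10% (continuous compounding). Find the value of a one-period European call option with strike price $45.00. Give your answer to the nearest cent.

Risk-neutral probability p = (e^0.1 − 0.7)/(1.15 − 0.7) = 0.4052/0.4500 = 0.9004
Terminal stock prices: S_u = 63.25, S_d = 38.5
Terminal payoffs (S − K): max(18.25, 0) = 18.25, max(-6.5, 0) = 0
Node 0 (S = 55): V_0 = e^(−0.1)·[0.9004·18.2500 + 0.0996·0.0000] = 14.8682

$14.87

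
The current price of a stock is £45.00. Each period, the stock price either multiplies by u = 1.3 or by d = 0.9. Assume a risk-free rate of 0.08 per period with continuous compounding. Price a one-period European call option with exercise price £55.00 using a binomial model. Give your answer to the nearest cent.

Risk-neutral probability p = (e^0.08 − 0.9)/(1.3 − 0.9) = 0.1833/0.4000 = 0.4582
Terminal stock prices: S_u = 58.5, S_d = 40.5
Terminal payoffs (S − K): max(3.5, 0) = 3.5, max(-14.5, 0) = 0
Node 0 (S = 45): V_0 = e^(−0.08)·[0.4582·3.5000 + 0.5418·0.0000] = 1.4805

£1.48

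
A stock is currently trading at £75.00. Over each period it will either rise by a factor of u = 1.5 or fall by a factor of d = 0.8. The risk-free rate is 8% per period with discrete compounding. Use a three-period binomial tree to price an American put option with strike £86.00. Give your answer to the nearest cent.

Risk-neutral probability p = (1 + 0.08 − 0.8)/(1.5 − 0.8) = 0.2800/0.7000 = 0.4000
Terminal stock prices: S_uuu = 253.1, S_uud = 135, S_udd = 72, S_ddd = 38.4
Terminal payoffs (K − S): max(-167.1, 0) = 0, max(-49, 0) = 0, max(14, 0) = 14, max(47.6, 0) = 47.6
Node uu (S = 168.8): continuation = 1/1.08·[0.4000·0.0000 + 0.6000·0.0000] = 0.0000; exercise value = 0.0000 ≤ continuation, so V_uu = 0.0000
Node ud (S = 90): continuation = 1/1.08·[0.4000·0.0000 + 0.6000·14.0000] = 7.7778; exercise value = 0.0000 ≤ continuation, so V_ud = 7.7778
Node dd (S = 48): continuation = 1/1.08·[0.4000·14.0000 + 0.6000·47.6000] = 31.6296; exercise value = 38.0000 > continuation, so V_dd = 38.0000 (exercise)
Node u (S = 112.5): continuation = 1/1.08·[0.4000·0.0000 + 0.6000·7.7778] = 4.3210; exercise value = 0.0000 ≤ continuation, so V_u = 4.3210
Node d (S = 60): continuation = 1/1.08·[0.4000·7.7778 + 0.6000·38.0000] = 23.9918; exercise value = 26.0000 > continuation, so V_d = 26.0000 (exercise)
Node 0 (S = 75): continuation = 1/1.08·[0.4000·4.3210 + 0.6000·26.0000] = 16.0448; exercise value = 11.0000 ≤ continuation, so V_0 = 16.0448

£16.04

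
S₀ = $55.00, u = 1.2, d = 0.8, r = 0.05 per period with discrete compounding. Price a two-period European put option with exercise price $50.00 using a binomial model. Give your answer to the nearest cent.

$1.89

Risk-neutral probability p = (1 + 0.05 − 0.8)/(1.2 − 0.8) = 0.2500/0.4000 = 0.6250
Terminal stock prices: S_uu = 79.2, S_ud = 52.8, S_dd = 35.2
Terminal payoffs (K − S): max(-29.2, 0) = 0, max(-2.8, 0) = 0, max(14.8, 0) = 14.8
Node u (S = 66): V_u = 1/1.05·[0.6250·0.0000 + 0.3750·0.0000] = 0.0000
Node d (S = 44): V_d = 1/1.05·[0.6250·0.0000 + 0.3750·14.8000] = 5.2857
Node 0 (S = 55): V_0 = 1/1.05·[0.6250·0.0000 + 0.3750·5.2857] = 1.8878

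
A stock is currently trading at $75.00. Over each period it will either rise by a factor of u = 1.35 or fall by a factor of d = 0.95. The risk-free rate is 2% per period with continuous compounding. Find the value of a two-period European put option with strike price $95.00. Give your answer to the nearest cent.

$17.84

Risk-neutral probability p = (e^0.02 − 0.95)/(1.35 − 0.95) = 0.0702/0.4000 = 0.1755
Terminal stock prices: S_uu = 136.7, S_ud = 96.19, S_dd = 67.69
Terminal payoffs (K − S): max(-41.69, 0) = 0, max(-1.188, 0) = 0, max(27.31, 0) = 27.31
Node u (S = 101.2): V_u = e^(−0.02)·[0.1755·0.0000 + 0.8245·0.0000] = 0.0000
Node d (S = 71.25): V_d = e^(−0.02)·[0.1755·0.0000 + 0.8245·27.3125] = 22.0732
Node 0 (S = 75): V_0 = e^(−0.02)·[0.1755·0.0000 + 0.8245·22.0732] = 17.8389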